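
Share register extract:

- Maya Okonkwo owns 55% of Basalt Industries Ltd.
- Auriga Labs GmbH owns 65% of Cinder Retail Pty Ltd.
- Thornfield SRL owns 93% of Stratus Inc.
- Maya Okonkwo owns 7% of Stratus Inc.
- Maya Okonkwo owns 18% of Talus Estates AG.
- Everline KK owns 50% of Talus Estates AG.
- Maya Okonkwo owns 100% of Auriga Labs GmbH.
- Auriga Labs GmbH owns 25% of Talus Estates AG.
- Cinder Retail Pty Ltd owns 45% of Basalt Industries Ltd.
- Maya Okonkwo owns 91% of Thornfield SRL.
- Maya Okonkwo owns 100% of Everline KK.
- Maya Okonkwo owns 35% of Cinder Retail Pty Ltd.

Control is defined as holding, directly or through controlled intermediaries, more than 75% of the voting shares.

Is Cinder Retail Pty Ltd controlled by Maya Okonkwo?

Yes

Maya holds 100% of Auriga, so Maya controls Auriga.
Auriga and Maya together hold 65% + 35% = 100% of Cinder, so Maya controls Cinder.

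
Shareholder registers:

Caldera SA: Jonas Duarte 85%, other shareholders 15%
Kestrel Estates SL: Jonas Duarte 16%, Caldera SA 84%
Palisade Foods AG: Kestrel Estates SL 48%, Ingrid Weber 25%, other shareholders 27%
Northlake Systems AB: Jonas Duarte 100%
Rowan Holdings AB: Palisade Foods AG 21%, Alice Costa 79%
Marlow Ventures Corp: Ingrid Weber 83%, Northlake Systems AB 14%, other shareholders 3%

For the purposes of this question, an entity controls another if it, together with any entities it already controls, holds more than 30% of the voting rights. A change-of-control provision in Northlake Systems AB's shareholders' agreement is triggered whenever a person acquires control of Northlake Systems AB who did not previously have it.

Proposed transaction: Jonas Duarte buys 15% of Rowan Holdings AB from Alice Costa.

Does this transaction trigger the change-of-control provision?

The purchase adds only to Jonas's holdings (Alice's stake shrinks), so Jonas is the only person who could newly come to control Northlake.
Jonas holds 100% of Northlake, so Jonas controls Northlake.
So Jonas already controls Northlake before the transaction.
After the purchase, Jonas holds 15% of Rowan directly, and Alice's stake falls to 64%.
Jonas controlled Northlake already, so this is not a new person acquiring control; every other person's position is unchanged or reduced.
No new person acquires control, so the clause is not triggered.

No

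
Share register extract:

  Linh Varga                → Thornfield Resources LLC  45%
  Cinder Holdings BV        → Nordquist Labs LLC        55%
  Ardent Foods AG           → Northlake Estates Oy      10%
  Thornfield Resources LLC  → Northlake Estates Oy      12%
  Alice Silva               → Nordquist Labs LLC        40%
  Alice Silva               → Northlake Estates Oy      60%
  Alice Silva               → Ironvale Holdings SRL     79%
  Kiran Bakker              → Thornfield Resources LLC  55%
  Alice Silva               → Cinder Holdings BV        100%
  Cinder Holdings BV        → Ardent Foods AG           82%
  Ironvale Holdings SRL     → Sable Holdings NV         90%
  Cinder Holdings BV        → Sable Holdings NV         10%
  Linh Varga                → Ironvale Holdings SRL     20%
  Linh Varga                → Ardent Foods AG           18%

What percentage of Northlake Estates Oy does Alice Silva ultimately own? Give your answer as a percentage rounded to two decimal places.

68.20%

Alice reaches Northlake along 2 paths.
Direct stake: 60% = 60%.
Via Cinder → Ardent: 100% × 82% × 10% = 8.2%.
Total: 60% + 8.2% = 68.2%.
Rounded: 68.20%.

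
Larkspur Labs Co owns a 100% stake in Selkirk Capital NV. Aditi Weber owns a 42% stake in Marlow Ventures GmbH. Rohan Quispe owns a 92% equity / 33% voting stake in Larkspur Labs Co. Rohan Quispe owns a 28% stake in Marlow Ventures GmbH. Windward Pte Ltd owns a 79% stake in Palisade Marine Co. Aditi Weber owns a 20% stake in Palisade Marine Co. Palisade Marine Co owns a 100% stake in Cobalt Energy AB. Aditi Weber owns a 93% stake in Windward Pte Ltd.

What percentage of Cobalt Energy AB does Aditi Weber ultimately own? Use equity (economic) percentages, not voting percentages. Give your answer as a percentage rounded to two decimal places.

Aditi reaches Cobalt along 2 paths.
Via Windward → Palisade: 93% × 79% × 100% = 73.47%.
Via Palisade: 20% × 100% = 20%.
Total: 73.47% + 20% = 93.47%.

93.47%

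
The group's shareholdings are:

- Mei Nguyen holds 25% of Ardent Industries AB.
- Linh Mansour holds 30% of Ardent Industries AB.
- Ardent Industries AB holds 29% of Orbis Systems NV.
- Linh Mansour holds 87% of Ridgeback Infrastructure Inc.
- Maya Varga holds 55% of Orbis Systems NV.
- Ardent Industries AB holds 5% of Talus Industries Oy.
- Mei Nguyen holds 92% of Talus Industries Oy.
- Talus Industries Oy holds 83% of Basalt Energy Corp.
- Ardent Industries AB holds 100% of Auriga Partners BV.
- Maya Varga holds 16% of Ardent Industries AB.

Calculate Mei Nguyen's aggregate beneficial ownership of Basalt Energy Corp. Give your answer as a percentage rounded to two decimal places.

Mei reaches Basalt along 2 paths.
Via Talus: 92% × 83% = 76.36%.
Via Ardent → Talus: 25% × 5% × 83% = 1.0375%.
Total: 76.36% + 1.0375% = 77.3975%.
Rounded: 77.40%.

77.40%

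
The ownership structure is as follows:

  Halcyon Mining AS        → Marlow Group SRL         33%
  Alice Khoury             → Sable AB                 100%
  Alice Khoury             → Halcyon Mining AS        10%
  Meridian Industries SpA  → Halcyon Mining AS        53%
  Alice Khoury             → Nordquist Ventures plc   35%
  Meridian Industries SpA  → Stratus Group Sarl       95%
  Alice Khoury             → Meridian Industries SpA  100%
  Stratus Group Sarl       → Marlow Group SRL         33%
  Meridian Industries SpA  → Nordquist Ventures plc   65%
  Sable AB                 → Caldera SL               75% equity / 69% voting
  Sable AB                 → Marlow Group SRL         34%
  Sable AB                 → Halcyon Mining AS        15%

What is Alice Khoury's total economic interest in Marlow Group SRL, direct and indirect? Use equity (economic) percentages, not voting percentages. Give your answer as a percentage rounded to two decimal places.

Alice reaches Marlow along 5 paths.
Via Meridian → Stratus: 100% × 95% × 33% = 31.35%.
Via Sable: 100% × 34% = 34%.
Via Meridian → Halcyon: 100% × 53% × 33% = 17.49%.
Via Sable → Halcyon: 100% × 15% × 33% = 4.95%.
Via Halcyon: 10% × 33% = 3.3%.
Total: 31.35% + 34% + 17.49% + 4.95% + 3.3% = 91.09%.

91.09%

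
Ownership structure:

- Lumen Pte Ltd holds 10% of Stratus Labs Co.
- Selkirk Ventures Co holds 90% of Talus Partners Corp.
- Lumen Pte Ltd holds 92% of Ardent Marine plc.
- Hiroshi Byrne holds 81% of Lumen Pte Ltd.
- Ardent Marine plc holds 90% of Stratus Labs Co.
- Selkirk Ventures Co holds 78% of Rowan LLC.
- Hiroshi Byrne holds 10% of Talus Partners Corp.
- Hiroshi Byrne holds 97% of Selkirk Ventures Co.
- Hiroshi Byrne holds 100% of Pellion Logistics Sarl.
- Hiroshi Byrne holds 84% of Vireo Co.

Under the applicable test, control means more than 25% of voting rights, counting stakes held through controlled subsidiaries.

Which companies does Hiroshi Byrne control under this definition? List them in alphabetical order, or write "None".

Ardent Marine plc, Lumen Pte Ltd, Pellion Logistics Sarl, Rowan LLC, Selkirk Ventures Co, Stratus Labs Co, Talus Partners Corp, Vireo Co

Hiroshi holds 81% of Lumen, so Hiroshi controls Lumen.
Hiroshi holds 100% of Pellion, so Hiroshi controls Pellion.
Hiroshi holds 97% of Selkirk, so Hiroshi controls Selkirk.
Lumen holds 92% of Ardent, so Hiroshi controls Ardent.
Selkirk holds 78% of Rowan, so Hiroshi controls Rowan.
Hiroshi holds 84% of Vireo, so Hiroshi controls Vireo.
Ardent and Lumen together hold 90% + 10% = 100% of Stratus, so Hiroshi controls Stratus.
Hiroshi and Selkirk together hold 10% + 90% = 100% of Talus, so Hiroshi controls Talus.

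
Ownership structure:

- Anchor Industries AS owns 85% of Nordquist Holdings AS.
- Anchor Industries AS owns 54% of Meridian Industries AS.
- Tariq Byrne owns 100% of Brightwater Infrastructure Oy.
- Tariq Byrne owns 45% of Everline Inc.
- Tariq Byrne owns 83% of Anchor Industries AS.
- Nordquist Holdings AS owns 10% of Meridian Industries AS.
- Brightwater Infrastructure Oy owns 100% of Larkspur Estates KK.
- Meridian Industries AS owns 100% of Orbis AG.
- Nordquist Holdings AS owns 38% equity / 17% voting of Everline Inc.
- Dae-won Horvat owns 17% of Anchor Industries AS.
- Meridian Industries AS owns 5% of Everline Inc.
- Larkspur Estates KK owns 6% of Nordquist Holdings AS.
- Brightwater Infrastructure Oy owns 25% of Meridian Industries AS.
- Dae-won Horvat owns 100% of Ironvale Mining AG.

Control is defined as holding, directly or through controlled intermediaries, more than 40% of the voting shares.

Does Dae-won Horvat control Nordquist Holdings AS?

Dae-won holds 100% of Ironvale, so Dae-won controls Ironvale.
Neither Dae-won nor any entity Dae-won controls holds any voting interest in Nordquist.
So Dae-won does not control Nordquist.

No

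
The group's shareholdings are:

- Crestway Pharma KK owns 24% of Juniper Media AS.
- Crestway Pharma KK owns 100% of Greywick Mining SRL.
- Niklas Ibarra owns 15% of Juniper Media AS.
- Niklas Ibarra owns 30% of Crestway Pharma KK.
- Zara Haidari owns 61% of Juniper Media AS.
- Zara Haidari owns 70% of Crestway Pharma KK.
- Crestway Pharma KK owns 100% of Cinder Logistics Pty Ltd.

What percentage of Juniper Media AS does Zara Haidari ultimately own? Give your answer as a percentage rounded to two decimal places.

77.80%

Zara reaches Juniper along 2 paths.
Direct stake: 61% = 61%.
Via Crestway: 70% × 24% = 16.8%.
Total: 61% + 16.8% = 77.8%.
Rounded: 77.80%.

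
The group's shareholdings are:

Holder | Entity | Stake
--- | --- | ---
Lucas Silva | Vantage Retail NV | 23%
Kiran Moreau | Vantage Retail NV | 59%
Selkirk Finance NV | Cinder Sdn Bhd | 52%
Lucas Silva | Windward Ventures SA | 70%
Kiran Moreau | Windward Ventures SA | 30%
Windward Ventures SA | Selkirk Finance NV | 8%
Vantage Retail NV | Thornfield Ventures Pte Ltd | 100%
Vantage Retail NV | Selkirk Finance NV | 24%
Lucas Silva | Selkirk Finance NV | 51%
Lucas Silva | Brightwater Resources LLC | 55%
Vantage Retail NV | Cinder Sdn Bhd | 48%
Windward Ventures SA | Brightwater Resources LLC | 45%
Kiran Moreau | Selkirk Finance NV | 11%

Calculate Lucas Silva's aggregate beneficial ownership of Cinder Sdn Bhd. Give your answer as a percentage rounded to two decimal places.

43.34%

Lucas reaches Cinder along 4 paths.
Via Selkirk: 51% × 52% = 26.52%.
Via Vantage → Selkirk: 23% × 24% × 52% = 2.8704%.
Via Windward → Selkirk: 70% × 8% × 52% = 2.912%.
Via Vantage: 23% × 48% = 11.04%.
Total: 26.52% + 2.8704% + 2.912% + 11.04% = 43.3424%.
Rounded: 43.34%.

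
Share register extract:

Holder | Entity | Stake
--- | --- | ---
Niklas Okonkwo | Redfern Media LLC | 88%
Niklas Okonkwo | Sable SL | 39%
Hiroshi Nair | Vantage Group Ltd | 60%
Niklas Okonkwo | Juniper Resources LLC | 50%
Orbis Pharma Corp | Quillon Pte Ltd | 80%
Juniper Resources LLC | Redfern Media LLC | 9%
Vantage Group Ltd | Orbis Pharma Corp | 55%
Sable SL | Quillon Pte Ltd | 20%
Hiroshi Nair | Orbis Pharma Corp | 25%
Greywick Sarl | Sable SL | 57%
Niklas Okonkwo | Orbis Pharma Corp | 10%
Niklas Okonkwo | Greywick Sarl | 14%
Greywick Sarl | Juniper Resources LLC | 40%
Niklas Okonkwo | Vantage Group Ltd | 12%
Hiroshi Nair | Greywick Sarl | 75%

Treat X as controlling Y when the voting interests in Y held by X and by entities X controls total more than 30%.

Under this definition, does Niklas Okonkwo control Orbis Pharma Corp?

No

Niklas holds 39% of Sable, so Niklas controls Sable.
Niklas holds 50% of Juniper, so Niklas controls Juniper.
Niklas and Juniper together hold 88% + 9% = 97% of Redfern, so Niklas controls Redfern.
In Orbis, Niklas's side holds only 10%, not > 30%.
So Niklas does not control Orbis.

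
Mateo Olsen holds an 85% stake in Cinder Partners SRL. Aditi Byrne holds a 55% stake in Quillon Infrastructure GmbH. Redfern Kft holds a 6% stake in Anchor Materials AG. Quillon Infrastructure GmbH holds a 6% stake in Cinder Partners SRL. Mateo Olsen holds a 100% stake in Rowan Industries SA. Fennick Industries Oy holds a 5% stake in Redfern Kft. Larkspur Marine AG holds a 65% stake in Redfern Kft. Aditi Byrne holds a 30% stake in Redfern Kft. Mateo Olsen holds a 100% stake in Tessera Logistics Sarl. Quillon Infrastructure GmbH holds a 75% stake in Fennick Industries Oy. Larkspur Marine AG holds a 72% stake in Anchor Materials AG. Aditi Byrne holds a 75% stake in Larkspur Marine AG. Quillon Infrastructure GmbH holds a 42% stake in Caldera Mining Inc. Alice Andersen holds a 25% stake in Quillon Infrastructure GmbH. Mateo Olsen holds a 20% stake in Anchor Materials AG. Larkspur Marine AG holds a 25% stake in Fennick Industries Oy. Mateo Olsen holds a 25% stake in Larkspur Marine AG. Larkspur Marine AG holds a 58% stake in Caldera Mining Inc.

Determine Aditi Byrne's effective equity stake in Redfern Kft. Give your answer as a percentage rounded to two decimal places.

Aditi reaches Redfern along 4 paths.
Direct stake: 30% = 30%.
Via Larkspur → Fennick: 75% × 25% × 5% = 0.9375%.
Via Quillon → Fennick: 55% × 75% × 5% = 2.0625%.
Via Larkspur: 75% × 65% = 48.75%.
Total: 30% + 0.9375% + 2.0625% + 48.75% = 81.75%.

81.75%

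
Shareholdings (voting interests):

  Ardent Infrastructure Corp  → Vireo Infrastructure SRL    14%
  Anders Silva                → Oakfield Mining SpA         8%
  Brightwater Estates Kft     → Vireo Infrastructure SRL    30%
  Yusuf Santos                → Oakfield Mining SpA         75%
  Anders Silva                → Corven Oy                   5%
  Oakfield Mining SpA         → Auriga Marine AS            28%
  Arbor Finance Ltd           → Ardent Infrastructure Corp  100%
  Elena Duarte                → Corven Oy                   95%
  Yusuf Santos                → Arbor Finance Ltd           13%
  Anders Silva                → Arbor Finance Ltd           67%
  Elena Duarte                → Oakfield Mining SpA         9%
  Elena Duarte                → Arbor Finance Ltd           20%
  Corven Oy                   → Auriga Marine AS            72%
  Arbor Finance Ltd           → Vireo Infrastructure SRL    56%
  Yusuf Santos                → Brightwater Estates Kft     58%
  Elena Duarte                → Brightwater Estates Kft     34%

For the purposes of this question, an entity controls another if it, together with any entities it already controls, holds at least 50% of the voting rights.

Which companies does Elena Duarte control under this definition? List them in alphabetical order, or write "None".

Auriga Marine AS, Corven Oy

Elena holds 95% of Corven, so Elena controls Corven.
Corven holds 72% of Auriga, so Elena controls Auriga.
No other company's threshold is met.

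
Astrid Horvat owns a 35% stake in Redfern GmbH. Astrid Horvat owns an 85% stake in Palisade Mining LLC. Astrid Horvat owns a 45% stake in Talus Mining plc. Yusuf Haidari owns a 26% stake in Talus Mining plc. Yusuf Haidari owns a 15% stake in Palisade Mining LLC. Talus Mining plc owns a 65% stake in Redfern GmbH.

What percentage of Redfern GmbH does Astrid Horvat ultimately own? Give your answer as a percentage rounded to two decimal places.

64.25%

Astrid reaches Redfern along 2 paths.
Via Talus: 45% × 65% = 29.25%.
Direct stake: 35% = 35%.
Total: 29.25% + 35% = 64.25%.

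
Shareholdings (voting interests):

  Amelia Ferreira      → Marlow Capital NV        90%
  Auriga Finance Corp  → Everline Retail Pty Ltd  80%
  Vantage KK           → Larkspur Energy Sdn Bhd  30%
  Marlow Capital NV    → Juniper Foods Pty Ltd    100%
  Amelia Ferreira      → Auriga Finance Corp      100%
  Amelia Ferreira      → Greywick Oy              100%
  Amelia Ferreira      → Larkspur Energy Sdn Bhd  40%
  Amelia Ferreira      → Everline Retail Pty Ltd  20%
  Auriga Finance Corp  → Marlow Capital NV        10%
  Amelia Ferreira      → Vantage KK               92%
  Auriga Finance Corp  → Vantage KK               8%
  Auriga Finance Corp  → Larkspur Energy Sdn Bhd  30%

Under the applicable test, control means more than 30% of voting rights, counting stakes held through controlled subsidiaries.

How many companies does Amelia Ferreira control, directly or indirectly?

7

Amelia holds 100% of Auriga, so Amelia controls Auriga.
Auriga and Amelia together hold 80% + 20% = 100% of Everline, so Amelia controls Everline.
Amelia and Auriga together hold 92% + 8% = 100% of Vantage, so Amelia controls Vantage.
Auriga and Amelia together hold 10% + 90% = 100% of Marlow, so Amelia controls Marlow.
Auriga and Vantage and Amelia together hold 30% + 30% + 40% = 100% of Larkspur, so Amelia controls Larkspur.
Marlow holds 100% of Juniper, so Amelia controls Juniper.
Amelia holds 100% of Greywick, so Amelia controls Greywick.
Amelia controls 7 companies.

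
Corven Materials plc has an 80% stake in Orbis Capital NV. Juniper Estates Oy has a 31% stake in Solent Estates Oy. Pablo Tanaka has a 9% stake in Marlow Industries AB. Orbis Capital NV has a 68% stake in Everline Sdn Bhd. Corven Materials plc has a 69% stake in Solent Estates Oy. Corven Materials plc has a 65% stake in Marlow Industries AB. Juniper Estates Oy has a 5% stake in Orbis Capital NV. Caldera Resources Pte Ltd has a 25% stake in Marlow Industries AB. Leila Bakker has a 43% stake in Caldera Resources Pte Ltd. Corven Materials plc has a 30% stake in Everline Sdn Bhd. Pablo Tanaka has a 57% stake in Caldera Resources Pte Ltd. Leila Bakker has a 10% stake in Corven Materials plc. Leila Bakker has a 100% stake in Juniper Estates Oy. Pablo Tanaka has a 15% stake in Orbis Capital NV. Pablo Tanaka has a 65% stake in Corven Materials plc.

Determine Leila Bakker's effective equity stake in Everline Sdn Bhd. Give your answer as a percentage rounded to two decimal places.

11.84%

Leila reaches Everline along 3 paths.
Via Juniper → Orbis: 100% × 5% × 68% = 3.4%.
Via Corven → Orbis: 10% × 80% × 68% = 5.44%.
Via Corven: 10% × 30% = 3%.
Total: 3.4% + 5.44% + 3% = 11.84%.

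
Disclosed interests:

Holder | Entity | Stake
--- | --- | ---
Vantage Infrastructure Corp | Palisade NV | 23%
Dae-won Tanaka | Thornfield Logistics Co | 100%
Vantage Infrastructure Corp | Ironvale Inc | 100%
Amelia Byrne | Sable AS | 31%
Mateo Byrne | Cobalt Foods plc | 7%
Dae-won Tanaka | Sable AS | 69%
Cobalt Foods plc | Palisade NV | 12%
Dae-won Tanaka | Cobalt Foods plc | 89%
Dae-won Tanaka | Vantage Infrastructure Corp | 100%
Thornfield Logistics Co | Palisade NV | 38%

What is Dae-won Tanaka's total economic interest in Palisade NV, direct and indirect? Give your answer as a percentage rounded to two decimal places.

Dae-won reaches Palisade along 3 paths.
Via Cobalt: 89% × 12% = 10.68%.
Via Thornfield: 100% × 38% = 38%.
Via Vantage: 100% × 23% = 23%.
Total: 10.68% + 38% + 23% = 71.68%.

71.68%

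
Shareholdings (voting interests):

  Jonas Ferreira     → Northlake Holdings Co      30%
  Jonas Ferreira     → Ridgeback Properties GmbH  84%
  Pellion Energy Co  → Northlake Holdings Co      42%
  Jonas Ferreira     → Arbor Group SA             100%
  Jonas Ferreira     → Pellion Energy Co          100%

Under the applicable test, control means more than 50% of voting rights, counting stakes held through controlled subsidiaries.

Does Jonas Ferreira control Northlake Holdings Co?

Jonas holds 100% of Pellion, so Jonas controls Pellion.
Jonas and Pellion together hold 30% + 42% = 72% of Northlake, so Jonas controls Northlake.

Yes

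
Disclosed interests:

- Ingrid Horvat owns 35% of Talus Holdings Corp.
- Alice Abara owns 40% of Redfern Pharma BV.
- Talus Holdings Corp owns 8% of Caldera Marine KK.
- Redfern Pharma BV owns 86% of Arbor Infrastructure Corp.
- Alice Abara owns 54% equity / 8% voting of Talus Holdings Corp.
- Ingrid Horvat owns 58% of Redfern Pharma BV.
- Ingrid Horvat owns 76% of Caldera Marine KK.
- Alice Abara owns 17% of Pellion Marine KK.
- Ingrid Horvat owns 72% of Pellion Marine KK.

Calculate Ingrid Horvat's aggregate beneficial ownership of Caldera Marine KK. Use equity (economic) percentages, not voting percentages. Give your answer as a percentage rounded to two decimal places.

Ingrid reaches Caldera along 2 paths.
Direct stake: 76% = 76%.
Via Talus: 35% × 8% = 2.8%.
Total: 76% + 2.8% = 78.8%.
Rounded: 78.80%.

78.80%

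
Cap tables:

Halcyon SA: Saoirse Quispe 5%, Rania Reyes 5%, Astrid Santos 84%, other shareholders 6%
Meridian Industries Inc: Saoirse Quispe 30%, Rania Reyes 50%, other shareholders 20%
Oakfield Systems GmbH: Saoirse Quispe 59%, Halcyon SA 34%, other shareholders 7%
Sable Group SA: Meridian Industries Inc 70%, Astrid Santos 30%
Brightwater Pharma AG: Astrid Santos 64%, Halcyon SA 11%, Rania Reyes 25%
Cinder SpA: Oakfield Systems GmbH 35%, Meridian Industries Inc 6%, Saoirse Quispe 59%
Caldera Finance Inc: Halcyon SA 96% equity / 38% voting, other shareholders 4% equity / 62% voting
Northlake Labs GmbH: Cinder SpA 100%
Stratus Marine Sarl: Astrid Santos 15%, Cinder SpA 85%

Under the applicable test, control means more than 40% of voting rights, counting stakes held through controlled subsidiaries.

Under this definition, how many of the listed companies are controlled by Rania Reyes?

Rania holds 50% of Meridian, so Rania controls Meridian.
Meridian holds 70% of Sable, so Rania controls Sable.
No other company's threshold is met.
Rania controls 2 companies.

2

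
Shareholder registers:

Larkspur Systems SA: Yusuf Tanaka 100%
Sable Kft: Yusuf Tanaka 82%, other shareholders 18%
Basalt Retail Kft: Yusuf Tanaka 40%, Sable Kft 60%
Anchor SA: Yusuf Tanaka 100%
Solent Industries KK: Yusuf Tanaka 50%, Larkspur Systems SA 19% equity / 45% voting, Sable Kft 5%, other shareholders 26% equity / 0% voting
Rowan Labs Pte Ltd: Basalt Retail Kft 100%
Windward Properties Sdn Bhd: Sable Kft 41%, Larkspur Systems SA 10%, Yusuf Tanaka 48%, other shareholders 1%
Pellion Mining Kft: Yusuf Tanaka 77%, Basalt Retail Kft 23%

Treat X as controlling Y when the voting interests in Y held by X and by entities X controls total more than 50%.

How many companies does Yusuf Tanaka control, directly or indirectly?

Yusuf holds 100% of Larkspur, so Yusuf controls Larkspur.
Yusuf holds 82% of Sable, so Yusuf controls Sable.
Yusuf and Sable together hold 40% + 60% = 100% of Basalt, so Yusuf controls Basalt.
Yusuf holds 100% of Anchor, so Yusuf controls Anchor.
Yusuf and Larkspur and Sable together hold 50% + 45% + 5% = 100% of Solent, so Yusuf controls Solent.
Basalt holds 100% of Rowan, so Yusuf controls Rowan.
Sable and Larkspur and Yusuf together hold 41% + 10% + 48% = 99% of Windward, so Yusuf controls Windward.
Yusuf and Basalt together hold 77% + 23% = 100% of Pellion, so Yusuf controls Pellion.
Yusuf controls 8 companies.

8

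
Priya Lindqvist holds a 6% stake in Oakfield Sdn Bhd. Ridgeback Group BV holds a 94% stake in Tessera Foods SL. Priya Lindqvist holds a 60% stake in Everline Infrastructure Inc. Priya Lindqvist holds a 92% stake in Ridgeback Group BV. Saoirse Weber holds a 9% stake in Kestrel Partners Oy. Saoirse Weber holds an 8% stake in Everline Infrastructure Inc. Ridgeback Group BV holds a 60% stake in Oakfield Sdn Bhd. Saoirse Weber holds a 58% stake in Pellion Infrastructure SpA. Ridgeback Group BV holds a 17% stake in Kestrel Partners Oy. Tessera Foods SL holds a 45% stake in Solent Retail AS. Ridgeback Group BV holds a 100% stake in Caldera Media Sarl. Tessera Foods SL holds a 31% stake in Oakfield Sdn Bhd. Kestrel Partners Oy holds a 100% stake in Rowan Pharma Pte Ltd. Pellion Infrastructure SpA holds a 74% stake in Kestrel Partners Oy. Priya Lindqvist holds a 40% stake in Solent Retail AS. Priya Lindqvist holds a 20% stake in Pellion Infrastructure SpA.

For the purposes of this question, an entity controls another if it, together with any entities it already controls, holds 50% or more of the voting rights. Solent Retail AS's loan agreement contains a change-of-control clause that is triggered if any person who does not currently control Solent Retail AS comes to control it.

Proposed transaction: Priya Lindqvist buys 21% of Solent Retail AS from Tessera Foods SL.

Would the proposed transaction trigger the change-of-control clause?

No

The purchase adds only to Priya's holdings (Tessera's stake shrinks), so Priya is the only person who could newly come to control Solent.
Priya holds 92% of Ridgeback, so Priya controls Ridgeback.
Ridgeback holds 94% of Tessera, so Priya controls Tessera.
Tessera and Priya together hold 45% + 40% = 85% of Solent, so Priya controls Solent.
So Priya already controls Solent before the transaction.
After the purchase, Priya's direct stake in Solent rises to 40% + 21% = 61%, and Tessera's stake falls to 24%.
Priya controlled Solent already, so this is not a new person acquiring control; every other person's position is unchanged or reduced.
No new person acquires control, so the clause is not triggered.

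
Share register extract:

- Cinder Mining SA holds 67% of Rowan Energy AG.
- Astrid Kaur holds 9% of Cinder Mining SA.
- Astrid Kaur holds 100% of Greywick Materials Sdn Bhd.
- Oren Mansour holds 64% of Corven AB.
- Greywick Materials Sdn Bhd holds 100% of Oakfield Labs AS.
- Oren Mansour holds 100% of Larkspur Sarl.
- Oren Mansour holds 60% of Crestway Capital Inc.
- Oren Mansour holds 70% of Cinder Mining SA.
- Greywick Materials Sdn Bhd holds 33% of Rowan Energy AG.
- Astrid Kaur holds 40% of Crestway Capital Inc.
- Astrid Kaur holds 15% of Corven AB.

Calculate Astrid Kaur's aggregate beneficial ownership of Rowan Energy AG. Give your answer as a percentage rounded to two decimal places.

Astrid reaches Rowan along 2 paths.
Via Greywick: 100% × 33% = 33%.
Via Cinder: 9% × 67% = 6.03%.
Total: 33% + 6.03% = 39.03%.

39.03%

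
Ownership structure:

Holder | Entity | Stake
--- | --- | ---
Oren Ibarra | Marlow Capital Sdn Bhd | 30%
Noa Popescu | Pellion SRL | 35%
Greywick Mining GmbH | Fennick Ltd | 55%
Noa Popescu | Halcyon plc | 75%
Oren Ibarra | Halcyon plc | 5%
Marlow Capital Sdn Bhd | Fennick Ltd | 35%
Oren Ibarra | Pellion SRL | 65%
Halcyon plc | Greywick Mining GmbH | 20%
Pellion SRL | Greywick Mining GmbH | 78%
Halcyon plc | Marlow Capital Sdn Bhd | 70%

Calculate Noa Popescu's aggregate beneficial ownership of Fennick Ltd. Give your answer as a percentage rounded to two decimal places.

41.64%

Noa reaches Fennick along 3 paths.
Via Halcyon → Marlow: 75% × 70% × 35% = 18.375%.
Via Halcyon → Greywick: 75% × 20% × 55% = 8.25%.
Via Pellion → Greywick: 35% × 78% × 55% = 15.015%.
Total: 18.375% + 8.25% + 15.015% = 41.64%.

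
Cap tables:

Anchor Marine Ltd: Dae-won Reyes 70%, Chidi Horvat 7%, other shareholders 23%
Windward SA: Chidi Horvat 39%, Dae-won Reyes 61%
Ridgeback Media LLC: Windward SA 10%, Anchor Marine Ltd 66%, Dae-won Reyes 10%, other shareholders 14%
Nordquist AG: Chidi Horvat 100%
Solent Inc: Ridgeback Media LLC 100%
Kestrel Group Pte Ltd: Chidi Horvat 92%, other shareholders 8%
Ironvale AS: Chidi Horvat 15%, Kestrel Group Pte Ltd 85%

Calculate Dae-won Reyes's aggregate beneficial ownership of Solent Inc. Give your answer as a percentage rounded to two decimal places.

62.30%

Dae-won reaches Solent along 3 paths.
Via Windward → Ridgeback: 61% × 10% × 100% = 6.1%.
Via Anchor → Ridgeback: 70% × 66% × 100% = 46.2%.
Via Ridgeback: 10% × 100% = 10%.
Total: 6.1% + 46.2% + 10% = 62.3%.
Rounded: 62.30%.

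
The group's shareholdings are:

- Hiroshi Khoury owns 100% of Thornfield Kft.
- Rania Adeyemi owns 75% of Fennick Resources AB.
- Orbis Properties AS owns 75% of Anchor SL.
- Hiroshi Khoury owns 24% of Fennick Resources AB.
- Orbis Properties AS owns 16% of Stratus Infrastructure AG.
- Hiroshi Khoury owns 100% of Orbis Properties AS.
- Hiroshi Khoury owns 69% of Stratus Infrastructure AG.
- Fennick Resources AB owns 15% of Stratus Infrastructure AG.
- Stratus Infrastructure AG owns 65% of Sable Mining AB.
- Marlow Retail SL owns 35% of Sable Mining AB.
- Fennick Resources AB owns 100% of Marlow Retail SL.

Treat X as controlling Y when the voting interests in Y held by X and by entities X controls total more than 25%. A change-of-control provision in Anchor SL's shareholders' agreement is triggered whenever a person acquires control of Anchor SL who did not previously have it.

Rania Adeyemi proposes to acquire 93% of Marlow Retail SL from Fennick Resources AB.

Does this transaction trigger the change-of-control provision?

No

The purchase adds only to Rania's holdings (Fennick's stake shrinks), so Rania is the only person who could newly come to control Anchor.
Rania holds 75% of Fennick, so Rania controls Fennick.
Fennick holds 100% of Marlow, so Rania controls Marlow.
Marlow holds 35% of Sable, so Rania controls Sable.
Neither Rania nor any entity Rania controls holds any voting interest in Anchor.
So before the transaction, Rania does not control Anchor.
After the purchase, Rania holds 93% of Marlow directly, and Fennick's stake falls to 7%.
Fennick and Rania together hold 7% + 93% = 100% of Marlow, so Rania controls Marlow.
After the transaction, neither Rania nor any entity Rania controls holds a voting interest in Anchor, so Rania still does not control it.
No new person acquires control, so the clause is not triggered.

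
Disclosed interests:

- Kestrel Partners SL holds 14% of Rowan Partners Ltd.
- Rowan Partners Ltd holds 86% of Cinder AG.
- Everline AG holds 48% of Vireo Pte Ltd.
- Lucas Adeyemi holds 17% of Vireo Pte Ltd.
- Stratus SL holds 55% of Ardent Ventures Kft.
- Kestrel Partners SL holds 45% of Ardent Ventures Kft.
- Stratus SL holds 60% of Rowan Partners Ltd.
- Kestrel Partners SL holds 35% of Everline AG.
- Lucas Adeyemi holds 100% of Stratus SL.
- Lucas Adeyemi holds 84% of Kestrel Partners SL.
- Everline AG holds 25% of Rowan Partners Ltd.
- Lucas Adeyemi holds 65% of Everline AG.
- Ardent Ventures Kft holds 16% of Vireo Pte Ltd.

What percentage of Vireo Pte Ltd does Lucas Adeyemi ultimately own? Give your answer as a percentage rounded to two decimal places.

Lucas reaches Vireo along 5 paths.
Via Kestrel → Everline: 84% × 35% × 48% = 14.112%.
Via Everline: 65% × 48% = 31.2%.
Via Kestrel → Ardent: 84% × 45% × 16% = 6.048%.
Via Stratus → Ardent: 100% × 55% × 16% = 8.8%.
Direct stake: 17% = 17%.
Total: 14.112% + 31.2% + 6.048% + 8.8% + 17% = 77.16%.

77.16%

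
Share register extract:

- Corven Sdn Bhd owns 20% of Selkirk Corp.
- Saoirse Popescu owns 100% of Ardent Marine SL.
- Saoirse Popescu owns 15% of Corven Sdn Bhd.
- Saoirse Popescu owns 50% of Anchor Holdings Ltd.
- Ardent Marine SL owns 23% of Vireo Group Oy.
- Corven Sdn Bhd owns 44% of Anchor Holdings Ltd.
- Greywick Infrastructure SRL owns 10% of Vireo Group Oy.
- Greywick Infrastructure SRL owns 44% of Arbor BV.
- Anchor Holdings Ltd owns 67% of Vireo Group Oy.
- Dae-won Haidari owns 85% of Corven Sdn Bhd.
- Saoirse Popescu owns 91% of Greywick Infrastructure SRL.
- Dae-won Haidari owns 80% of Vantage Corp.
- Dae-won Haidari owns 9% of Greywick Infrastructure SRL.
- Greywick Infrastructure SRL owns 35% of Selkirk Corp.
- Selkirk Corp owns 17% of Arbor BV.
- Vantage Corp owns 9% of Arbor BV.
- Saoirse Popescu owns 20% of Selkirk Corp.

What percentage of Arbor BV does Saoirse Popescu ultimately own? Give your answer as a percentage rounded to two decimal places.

Saoirse reaches Arbor along 4 paths.
Via Selkirk: 20% × 17% = 3.4%.
Via Greywick → Selkirk: 91% × 35% × 17% = 5.4145%.
Via Corven → Selkirk: 15% × 20% × 17% = 0.51%.
Via Greywick: 91% × 44% = 40.04%.
Total: 3.4% + 5.4145% + 0.51% + 40.04% = 49.3645%.
Rounded: 49.36%.

49.36%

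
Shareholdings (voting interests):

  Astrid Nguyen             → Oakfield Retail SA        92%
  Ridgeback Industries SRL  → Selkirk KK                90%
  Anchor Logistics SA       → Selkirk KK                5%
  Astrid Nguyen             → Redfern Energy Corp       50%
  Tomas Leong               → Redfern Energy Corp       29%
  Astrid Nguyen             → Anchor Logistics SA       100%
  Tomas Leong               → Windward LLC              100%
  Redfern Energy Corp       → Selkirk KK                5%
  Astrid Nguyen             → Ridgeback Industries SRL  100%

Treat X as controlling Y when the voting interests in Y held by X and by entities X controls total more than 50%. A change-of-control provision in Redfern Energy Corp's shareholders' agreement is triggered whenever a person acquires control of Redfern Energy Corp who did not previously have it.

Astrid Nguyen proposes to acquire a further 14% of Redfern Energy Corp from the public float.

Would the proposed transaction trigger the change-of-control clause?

Yes

The purchase changes only Astrid's holdings, so Astrid is the only person who could newly come to control Redfern.
Astrid holds 92% of Oakfield, so Astrid controls Oakfield.
Astrid holds 100% of Anchor, so Astrid controls Anchor.
Astrid holds 100% of Ridgeback, so Astrid controls Ridgeback.
Anchor and Ridgeback together hold 5% + 90% = 95% of Selkirk, so Astrid controls Selkirk.
In Redfern, Astrid's side holds only 50%, not > 50%.
So before the transaction, Astrid does not control Redfern.
After the purchase, Astrid's direct stake in Redfern rises to 50% + 14% = 64%.
Astrid holds 64% of Redfern, so Astrid controls Redfern.
Astrid did not control Redfern before and does after, so the clause is triggered.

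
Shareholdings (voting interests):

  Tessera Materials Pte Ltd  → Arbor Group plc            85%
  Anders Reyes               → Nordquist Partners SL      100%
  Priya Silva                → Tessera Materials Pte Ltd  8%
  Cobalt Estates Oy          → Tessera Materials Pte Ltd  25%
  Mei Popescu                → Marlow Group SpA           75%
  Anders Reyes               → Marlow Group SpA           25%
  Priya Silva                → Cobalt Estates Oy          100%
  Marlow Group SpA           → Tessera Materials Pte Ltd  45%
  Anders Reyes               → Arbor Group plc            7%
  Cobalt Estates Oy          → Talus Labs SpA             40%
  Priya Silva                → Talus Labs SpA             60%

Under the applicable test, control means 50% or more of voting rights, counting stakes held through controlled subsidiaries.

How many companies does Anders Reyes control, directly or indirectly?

1

Anders holds 100% of Nordquist, so Anders controls Nordquist.
No other company's threshold is met.
Anders controls 1 company.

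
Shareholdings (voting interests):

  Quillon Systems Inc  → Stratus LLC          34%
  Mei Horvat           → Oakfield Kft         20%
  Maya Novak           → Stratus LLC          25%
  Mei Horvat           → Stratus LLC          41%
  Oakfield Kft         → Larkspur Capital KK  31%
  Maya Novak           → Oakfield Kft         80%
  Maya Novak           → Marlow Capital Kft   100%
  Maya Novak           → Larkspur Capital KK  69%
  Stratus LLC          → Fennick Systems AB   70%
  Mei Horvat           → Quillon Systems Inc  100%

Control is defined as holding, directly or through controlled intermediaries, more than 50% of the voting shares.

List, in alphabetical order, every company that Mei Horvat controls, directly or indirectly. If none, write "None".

Fennick Systems AB, Quillon Systems Inc, Stratus LLC

Mei holds 100% of Quillon, so Mei controls Quillon.
Mei and Quillon together hold 41% + 34% = 75% of Stratus, so Mei controls Stratus.
Stratus holds 70% of Fennick, so Mei controls Fennick.
No other company's threshold is met.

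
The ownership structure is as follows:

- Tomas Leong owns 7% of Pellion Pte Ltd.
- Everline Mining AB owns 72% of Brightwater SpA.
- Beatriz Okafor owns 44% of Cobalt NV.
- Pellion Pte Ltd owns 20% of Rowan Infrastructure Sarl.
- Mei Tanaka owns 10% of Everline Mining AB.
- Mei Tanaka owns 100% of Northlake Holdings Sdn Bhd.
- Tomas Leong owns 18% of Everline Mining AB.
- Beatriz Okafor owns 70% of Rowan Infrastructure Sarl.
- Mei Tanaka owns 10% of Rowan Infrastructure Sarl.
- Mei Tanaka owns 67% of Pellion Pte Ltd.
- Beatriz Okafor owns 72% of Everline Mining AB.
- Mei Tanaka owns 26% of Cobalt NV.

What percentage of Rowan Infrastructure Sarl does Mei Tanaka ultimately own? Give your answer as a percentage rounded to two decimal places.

23.40%

Mei reaches Rowan along 2 paths.
Via Pellion: 67% × 20% = 13.4%.
Direct stake: 10% = 10%.
Total: 13.4% + 10% = 23.4%.
Rounded: 23.40%.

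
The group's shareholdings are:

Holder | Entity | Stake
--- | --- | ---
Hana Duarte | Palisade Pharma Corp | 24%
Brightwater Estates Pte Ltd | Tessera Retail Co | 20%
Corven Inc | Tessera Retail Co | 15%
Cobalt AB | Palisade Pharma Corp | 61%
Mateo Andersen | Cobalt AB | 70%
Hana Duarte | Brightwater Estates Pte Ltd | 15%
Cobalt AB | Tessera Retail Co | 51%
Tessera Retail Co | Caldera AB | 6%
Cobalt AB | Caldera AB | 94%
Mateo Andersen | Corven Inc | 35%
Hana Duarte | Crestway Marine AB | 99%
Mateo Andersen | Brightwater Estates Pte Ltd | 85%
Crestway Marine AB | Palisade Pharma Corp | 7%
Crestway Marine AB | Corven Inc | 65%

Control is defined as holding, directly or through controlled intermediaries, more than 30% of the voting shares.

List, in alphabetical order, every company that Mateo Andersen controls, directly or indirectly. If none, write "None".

Mateo holds 70% of Cobalt, so Mateo controls Cobalt.
Mateo holds 35% of Corven, so Mateo controls Corven.
Mateo holds 85% of Brightwater, so Mateo controls Brightwater.
Brightwater and Cobalt and Corven together hold 20% + 51% + 15% = 86% of Tessera, so Mateo controls Tessera.
Tessera and Cobalt together hold 6% + 94% = 100% of Caldera, so Mateo controls Caldera.
Cobalt holds 61% of Palisade, so Mateo controls Palisade.
No other company's threshold is met.

Brightwater Estates Pte Ltd, Caldera AB, Cobalt AB, Corven Inc, Palisade Pharma Corp, Tessera Retail Co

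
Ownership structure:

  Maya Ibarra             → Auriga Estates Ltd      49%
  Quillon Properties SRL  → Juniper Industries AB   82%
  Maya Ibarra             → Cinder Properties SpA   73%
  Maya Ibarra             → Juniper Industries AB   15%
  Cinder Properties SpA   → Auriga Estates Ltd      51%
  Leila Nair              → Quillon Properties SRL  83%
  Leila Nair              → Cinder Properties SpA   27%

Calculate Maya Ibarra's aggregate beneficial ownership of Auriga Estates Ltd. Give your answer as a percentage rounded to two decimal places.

86.23%

Maya reaches Auriga along 2 paths.
Via Cinder: 73% × 51% = 37.23%.
Direct stake: 49% = 49%.
Total: 37.23% + 49% = 86.23%.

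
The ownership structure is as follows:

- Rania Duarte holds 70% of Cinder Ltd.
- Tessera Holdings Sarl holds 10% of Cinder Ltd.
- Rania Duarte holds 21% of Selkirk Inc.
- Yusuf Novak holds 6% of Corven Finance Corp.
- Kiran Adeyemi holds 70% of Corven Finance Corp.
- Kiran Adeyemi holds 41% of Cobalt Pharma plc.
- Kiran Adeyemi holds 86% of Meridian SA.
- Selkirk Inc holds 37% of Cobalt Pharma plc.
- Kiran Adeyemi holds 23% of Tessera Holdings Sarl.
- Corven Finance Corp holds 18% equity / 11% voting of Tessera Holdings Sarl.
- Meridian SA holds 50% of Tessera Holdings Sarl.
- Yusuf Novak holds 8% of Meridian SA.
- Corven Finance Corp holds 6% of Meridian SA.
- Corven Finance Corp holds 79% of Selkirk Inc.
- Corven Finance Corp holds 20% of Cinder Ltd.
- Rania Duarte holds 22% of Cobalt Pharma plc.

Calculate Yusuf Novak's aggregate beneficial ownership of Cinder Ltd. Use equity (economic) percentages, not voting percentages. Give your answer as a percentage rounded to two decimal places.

Yusuf reaches Cinder along 4 paths.
Via Meridian → Tessera: 8% × 50% × 10% = 0.4%.
Via Corven → Meridian → Tessera: 6% × 6% × 50% × 10% = 0.018%.
Via Corven → Tessera: 6% × 18% × 10% = 0.108%.
Via Corven: 6% × 20% = 1.2%.
Total: 0.4% + 0.018% + 0.108% + 1.2% = 1.726%.
Rounded: 1.73%.

1.73%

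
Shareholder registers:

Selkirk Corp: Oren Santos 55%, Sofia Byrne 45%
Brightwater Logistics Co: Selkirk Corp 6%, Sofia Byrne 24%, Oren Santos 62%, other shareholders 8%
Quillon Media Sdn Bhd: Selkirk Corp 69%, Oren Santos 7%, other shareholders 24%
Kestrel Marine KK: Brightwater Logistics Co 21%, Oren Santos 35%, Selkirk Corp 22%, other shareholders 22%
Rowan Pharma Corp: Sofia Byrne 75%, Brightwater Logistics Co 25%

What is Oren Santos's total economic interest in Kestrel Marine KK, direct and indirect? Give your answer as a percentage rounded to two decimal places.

60.81%

Oren reaches Kestrel along 4 paths.
Via Selkirk → Brightwater: 55% × 6% × 21% = 0.693%.
Via Brightwater: 62% × 21% = 13.02%.
Direct stake: 35% = 35%.
Via Selkirk: 55% × 22% = 12.1%.
Total: 0.693% + 13.02% + 35% + 12.1% = 60.813%.
Rounded: 60.81%.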